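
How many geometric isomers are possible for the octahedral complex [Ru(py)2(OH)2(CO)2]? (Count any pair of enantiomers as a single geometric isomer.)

5

An octahedron has six vertices in three trans pairs; every non-trans pair is cis.
Systematic placement gives 5 geometric isomers: py trans, OH trans, CO trans; py cis, OH cis, CO trans; py trans, OH cis, CO cis; py cis, OH cis, CO cis (chiral); py cis, OH trans, CO cis.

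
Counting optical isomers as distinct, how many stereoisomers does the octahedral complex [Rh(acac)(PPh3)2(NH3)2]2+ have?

4

Each acac is bidentate and must span two cis positions.
There are 3 geometric isomers: PPh3 cis, NH3 trans; PPh3 cis, NH3 cis (chiral); PPh3 trans, NH3 cis.
One of these lacks any improper symmetry element and so occurs as an enantiomeric pair, giving 3 + 1 = 4 stereoisomers in total.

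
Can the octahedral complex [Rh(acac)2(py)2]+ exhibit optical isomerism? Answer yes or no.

An octahedron has six vertices in three trans pairs; every non-trans pair is cis.
Each acac is bidentate and must span two cis positions.
Systematic placement gives 2 geometric isomers: py trans; py cis (chiral).
One of these lacks any improper symmetry element and so occurs as an enantiomeric pair, giving 2 + 1 = 3 stereoisomers in total.

yes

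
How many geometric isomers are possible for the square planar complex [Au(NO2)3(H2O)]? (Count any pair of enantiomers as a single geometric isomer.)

Only one geometric arrangement is possible.

1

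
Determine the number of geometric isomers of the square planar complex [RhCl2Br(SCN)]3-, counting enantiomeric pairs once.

In a square planar complex each vertex has one trans partner and two cis neighbours.
There are 2 geometric isomers: Cl cis; Cl trans.

2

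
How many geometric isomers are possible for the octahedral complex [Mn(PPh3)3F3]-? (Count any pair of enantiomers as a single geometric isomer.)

2

An octahedron has six vertices in three trans pairs; every non-trans pair is cis.
There are 2 geometric isomers: PPh3 mer; PPh3 fac.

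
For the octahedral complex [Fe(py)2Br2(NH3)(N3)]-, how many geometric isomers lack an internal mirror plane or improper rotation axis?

In an octahedral complex each vertex has one trans partner and four cis neighbours.
The distinct arrangements are (6 in all): py trans, Br trans; py cis, Br trans; py trans, Br cis; py cis, Br cis (3 arrangements, 2 chiral).
Of these, 2 lack any improper symmetry element and so occur as enantiomeric pairs, giving 6 + 2 = 8 stereoisomers in total.

2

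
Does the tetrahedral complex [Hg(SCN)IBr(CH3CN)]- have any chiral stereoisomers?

In a tetrahedral complex all four positions are equivalent and every pair of ligands is adjacent — there is no cis/trans distinction.
Only one geometric arrangement is possible; it has no improper symmetry element, so it exists as a pair of enantiomers (2 stereoisomers).

yes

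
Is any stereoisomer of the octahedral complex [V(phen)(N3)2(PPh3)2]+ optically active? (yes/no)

An octahedron has six vertices in three trans pairs; every non-trans pair is cis.
Each phen is bidentate and must span two cis positions.
There are 3 geometric isomers: N3 trans, PPh3 cis; N3 cis, PPh3 cis (chiral); N3 cis, PPh3 trans.
One of these lacks any improper symmetry element and so occurs as an enantiomeric pair, giving 3 + 1 = 4 stereoisomers in total.

yes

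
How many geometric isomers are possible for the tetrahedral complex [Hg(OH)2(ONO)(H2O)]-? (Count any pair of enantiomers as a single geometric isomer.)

1

All four vertices of a tetrahedron are equivalent and mutually adjacent, so cis/trans isomerism cannot arise.
Only one geometric arrangement is possible.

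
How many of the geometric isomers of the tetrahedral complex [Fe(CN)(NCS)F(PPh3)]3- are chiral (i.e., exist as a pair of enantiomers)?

1

In a tetrahedral complex all four positions are equivalent and every pair of ligands is adjacent — there is no cis/trans distinction.
Only one geometric arrangement is possible; it has no improper symmetry element, so it exists as a pair of enantiomers (2 stereoisomers).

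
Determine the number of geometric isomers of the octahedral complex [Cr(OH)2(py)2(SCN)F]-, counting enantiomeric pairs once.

There are 6 geometric isomers: OH cis, py trans; OH cis, py cis (3 arrangements, 2 chiral); OH trans, py trans; OH trans, py cis.

6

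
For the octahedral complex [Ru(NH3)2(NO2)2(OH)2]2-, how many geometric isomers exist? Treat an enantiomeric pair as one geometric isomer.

5

The six octahedral sites form three mutually perpendicular trans pairs.
Working through the distinct placements yields 5 geometric isomers: NH3 trans, NO2 trans, OH trans; NH3 trans, NO2 cis, OH cis; NH3 cis, NO2 cis, OH trans; NH3 cis, NO2 cis, OH cis (chiral); NH3 cis, NO2 trans, OH cis.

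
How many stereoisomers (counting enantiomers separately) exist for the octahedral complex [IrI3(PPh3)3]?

In an octahedral complex each vertex has one trans partner and four cis neighbours.
The distinct arrangements are (2 in all): I mer; I fac.
Each arrangement has an internal mirror plane or centre of symmetry, so none is chiral.

2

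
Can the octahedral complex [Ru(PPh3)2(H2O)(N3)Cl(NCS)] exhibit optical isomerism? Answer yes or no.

yes

In an octahedral complex each vertex has one trans partner and four cis neighbours.
Systematic enumeration (placing each ligand type in turn and discarding arrangements equivalent by rotation or reflection) gives 9 geometric isomers.
Of these, 6 lack any improper symmetry element and so occur as enantiomeric pairs, giving 9 + 6 = 15 stereoisomers in total.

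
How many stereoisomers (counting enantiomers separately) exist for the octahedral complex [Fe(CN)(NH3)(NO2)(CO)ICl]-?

Placing the ligands in turn and identifying arrangements related by rotation or reflection leaves 15 distinct geometric isomers.
Of these, 15 lack any improper symmetry element and so occur as enantiomeric pairs, giving 15 + 15 = 30 stereoisomers in total.

30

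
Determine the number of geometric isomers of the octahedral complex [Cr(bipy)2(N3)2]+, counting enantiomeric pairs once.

An octahedron has six vertices in three trans pairs; every non-trans pair is cis.
Each bipy is bidentate and must span two cis positions.
The distinct arrangements are (2 in all): N3 trans; N3 cis (chiral).

2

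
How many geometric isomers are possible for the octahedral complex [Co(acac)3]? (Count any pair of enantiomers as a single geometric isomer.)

1

The six octahedral sites form three mutually perpendicular trans pairs.
Each acac is bidentate and must span two cis positions.
Only one geometric arrangement is possible; it has no improper symmetry element, so it exists as a pair of enantiomers (2 stereoisomers).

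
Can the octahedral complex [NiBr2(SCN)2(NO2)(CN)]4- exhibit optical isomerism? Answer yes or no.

The six octahedral sites form three mutually perpendicular trans pairs.
The distinct arrangements are (6 in all): Br trans, SCN trans; Br trans, SCN cis; Br cis, SCN trans; Br cis, SCN cis (3 arrangements, 2 chiral).
Of these, 2 lack any improper symmetry element and so occur as enantiomeric pairs, giving 6 + 2 = 8 stereoisomers in total.

yes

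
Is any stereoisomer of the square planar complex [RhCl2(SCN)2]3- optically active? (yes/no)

A square has two trans pairs of vertices; adjacent vertices are cis.
The distinct arrangements are (2 in all): Cl cis; Cl trans.
Each arrangement has an internal mirror plane or centre of symmetry, so none is chiral.

no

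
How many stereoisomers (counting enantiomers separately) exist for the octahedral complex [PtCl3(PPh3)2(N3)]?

3

Systematic placement gives 3 geometric isomers: Cl mer, PPh3 trans; Cl mer, PPh3 cis; Cl fac, PPh3 cis.
Each arrangement has an internal mirror plane or centre of symmetry, so none is chiral.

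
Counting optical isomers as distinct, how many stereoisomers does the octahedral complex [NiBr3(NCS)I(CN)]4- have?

5

In an octahedral complex each vertex has one trans partner and four cis neighbours.
Working through the distinct placements yields 4 geometric isomers: Br mer (3 arrangements); Br fac (chiral).
One of these lacks any improper symmetry element and so occurs as an enantiomeric pair, giving 4 + 1 = 5 stereoisomers in total.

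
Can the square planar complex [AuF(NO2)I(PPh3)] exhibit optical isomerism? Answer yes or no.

There are 3 geometric isomers: (F/NO2 trans, I/PPh3 trans); (F/PPh3 trans, I/NO2 trans); (F/I trans, NO2/PPh3 trans).
Each arrangement has an internal mirror plane or centre of symmetry, so none is chiral.

no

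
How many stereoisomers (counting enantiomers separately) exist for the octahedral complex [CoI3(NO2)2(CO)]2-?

An octahedron has six vertices in three trans pairs; every non-trans pair is cis.
There are 3 geometric isomers: I mer, NO2 trans; I fac, NO2 cis; I mer, NO2 cis.
Each arrangement has an internal mirror plane or centre of symmetry, so none is chiral.

3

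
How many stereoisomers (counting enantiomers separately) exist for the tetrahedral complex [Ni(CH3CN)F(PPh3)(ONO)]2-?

2

Only one geometric arrangement is possible; it has no improper symmetry element, so it exists as a pair of enantiomers (2 stereoisomers).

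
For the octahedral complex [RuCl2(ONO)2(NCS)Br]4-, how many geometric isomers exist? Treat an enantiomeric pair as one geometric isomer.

6

Working through the distinct placements yields 6 geometric isomers: Cl cis, ONO trans; Cl cis, ONO cis (3 arrangements, 2 chiral); Cl trans, ONO trans; Cl trans, ONO cis.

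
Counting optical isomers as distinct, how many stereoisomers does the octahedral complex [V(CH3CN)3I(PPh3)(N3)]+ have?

5

The six octahedral sites form three mutually perpendicular trans pairs.
The distinct arrangements are (4 in all): CH3CN mer (3 arrangements); CH3CN fac (chiral).
One of these lacks any improper symmetry element and so occurs as an enantiomeric pair, giving 4 + 1 = 5 stereoisomers in total.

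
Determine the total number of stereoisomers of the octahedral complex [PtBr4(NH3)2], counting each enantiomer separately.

2

An octahedron has six vertices in three trans pairs; every non-trans pair is cis.
Systematic placement gives 2 geometric isomers: NH3 trans; NH3 cis.
Each arrangement has an internal mirror plane or centre of symmetry, so none is chiral.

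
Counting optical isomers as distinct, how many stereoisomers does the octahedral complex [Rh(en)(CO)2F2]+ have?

4

Each en is bidentate and must span two cis positions.
Systematic placement gives 3 geometric isomers: CO trans, F cis; CO cis, F cis (chiral); CO cis, F trans.
One of these lacks any improper symmetry element and so occurs as an enantiomeric pair, giving 3 + 1 = 4 stereoisomers in total.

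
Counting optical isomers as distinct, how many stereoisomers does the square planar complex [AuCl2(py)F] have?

2

A square has two trans pairs of vertices; adjacent vertices are cis.
Working through the distinct placements yields 2 geometric isomers: Cl cis; Cl trans.
Each arrangement has an internal mirror plane or centre of symmetry, so none is chiral.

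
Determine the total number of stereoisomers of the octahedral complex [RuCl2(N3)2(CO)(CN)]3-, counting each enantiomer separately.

The distinct arrangements are (6 in all): Cl trans, N3 trans; Cl cis, N3 cis (3 arrangements, 2 chiral); Cl cis, N3 trans; Cl trans, N3 cis.
Of these, 2 lack any improper symmetry element and so occur as enantiomeric pairs, giving 6 + 2 = 8 stereoisomers in total.

8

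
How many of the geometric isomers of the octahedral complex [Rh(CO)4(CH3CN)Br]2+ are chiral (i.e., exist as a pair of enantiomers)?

Systematic placement gives 2 geometric isomers: CH3CN and Br mutually trans; CH3CN and Br mutually cis.
Each arrangement has an internal mirror plane or centre of symmetry, so none is chiral.

0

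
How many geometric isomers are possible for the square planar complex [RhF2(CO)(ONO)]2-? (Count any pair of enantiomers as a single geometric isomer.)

2

A square has two trans pairs of vertices; adjacent vertices are cis.
The distinct arrangements are (2 in all): F cis; F trans.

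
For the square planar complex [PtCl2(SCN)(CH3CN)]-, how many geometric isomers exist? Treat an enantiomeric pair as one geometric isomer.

2

A square has two trans pairs of vertices; adjacent vertices are cis.
There are 2 geometric isomers: Cl cis; Cl trans.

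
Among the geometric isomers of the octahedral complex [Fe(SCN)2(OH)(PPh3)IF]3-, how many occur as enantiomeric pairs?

The six octahedral sites form three mutually perpendicular trans pairs.
Systematic enumeration (placing each ligand type in turn and discarding arrangements equivalent by rotation or reflection) gives 9 geometric isomers.
Of these, 6 lack any improper symmetry element and so occur as enantiomeric pairs, giving 9 + 6 = 15 stereoisomers in total.

6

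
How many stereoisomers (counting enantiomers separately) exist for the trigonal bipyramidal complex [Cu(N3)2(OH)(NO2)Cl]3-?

10

A trigonal bipyramid has two axial and three equatorial sites, which are chemically inequivalent.
Placing the ligands in turn and identifying arrangements related by rotation or reflection leaves 7 distinct geometric isomers.
Of these, 3 lack any improper symmetry element and so occur as enantiomeric pairs, giving 7 + 3 = 10 stereoisomers in total.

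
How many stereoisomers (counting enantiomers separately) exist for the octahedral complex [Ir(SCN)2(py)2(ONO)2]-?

6

The six octahedral sites form three mutually perpendicular trans pairs.
The distinct arrangements are (5 in all): SCN trans, py trans, ONO trans; SCN cis, py cis, ONO trans; SCN cis, py trans, ONO cis; SCN cis, py cis, ONO cis (chiral); SCN trans, py cis, ONO cis.
One of these lacks any improper symmetry element and so occurs as an enantiomeric pair, giving 5 + 1 = 6 stereoisomers in total.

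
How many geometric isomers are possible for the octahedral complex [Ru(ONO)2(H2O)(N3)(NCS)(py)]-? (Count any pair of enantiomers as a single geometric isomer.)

9

An octahedron has six vertices in three trans pairs; every non-trans pair is cis.
Placing the ligands in turn and identifying arrangements related by rotation or reflection leaves 9 distinct geometric isomers.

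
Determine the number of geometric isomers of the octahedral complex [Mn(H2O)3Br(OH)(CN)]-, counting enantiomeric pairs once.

4

Working through the distinct placements yields 4 geometric isomers: H2O mer (3 arrangements); H2O fac (chiral).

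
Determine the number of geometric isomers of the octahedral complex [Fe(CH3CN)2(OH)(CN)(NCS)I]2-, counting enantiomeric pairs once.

9

In an octahedral complex each vertex has one trans partner and four cis neighbours.
Placing the ligands in turn and identifying arrangements related by rotation or reflection leaves 9 distinct geometric isomers.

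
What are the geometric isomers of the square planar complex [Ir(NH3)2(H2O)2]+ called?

A square has two trans pairs of vertices; adjacent vertices are cis.
The distinct arrangements are (2 in all): NH3 cis; NH3 trans.

cis and trans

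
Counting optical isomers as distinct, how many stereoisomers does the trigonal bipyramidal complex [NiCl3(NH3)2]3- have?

A trigonal bipyramid has two axial and three equatorial sites, which are chemically inequivalent.
Systematic placement gives 3 geometric isomers: NH3 both equatorial; NH3 one axial, one equatorial; NH3 both axial.
Each arrangement has an internal mirror plane or centre of symmetry, so none is chiral.

3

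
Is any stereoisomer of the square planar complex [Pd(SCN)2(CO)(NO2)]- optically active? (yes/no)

no

There are 2 geometric isomers: SCN cis; SCN trans.
Each arrangement has an internal mirror plane or centre of symmetry, so none is chiral.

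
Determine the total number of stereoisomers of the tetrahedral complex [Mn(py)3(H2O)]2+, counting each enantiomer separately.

All four vertices of a tetrahedron are equivalent and mutually adjacent, so cis/trans isomerism cannot arise.
Only one geometric arrangement is possible.

1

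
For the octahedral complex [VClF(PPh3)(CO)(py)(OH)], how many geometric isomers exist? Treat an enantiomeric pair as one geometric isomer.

15

An octahedron has six vertices in three trans pairs; every non-trans pair is cis.
Systematic enumeration (placing each ligand type in turn and discarding arrangements equivalent by rotation or reflection) gives 15 geometric isomers.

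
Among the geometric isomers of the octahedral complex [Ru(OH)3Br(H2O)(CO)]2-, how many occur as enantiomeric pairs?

An octahedron has six vertices in three trans pairs; every non-trans pair is cis.
There are 4 geometric isomers: OH mer (3 arrangements); OH fac (chiral).
One of these lacks any improper symmetry element and so occurs as an enantiomeric pair, giving 4 + 1 = 5 stereoisomers in total.

1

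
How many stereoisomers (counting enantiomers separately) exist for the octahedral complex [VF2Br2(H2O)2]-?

The distinct arrangements are (5 in all): F trans, Br trans, H2O trans; F cis, Br trans, H2O cis; F cis, Br cis, H2O trans; F cis, Br cis, H2O cis (chiral); F trans, Br cis, H2O cis.
One of these lacks any improper symmetry element and so occurs as an enantiomeric pair, giving 5 + 1 = 6 stereoisomers in total.

6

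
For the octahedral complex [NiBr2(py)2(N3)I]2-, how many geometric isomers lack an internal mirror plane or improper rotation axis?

Systematic placement gives 6 geometric isomers: Br trans, py trans; Br trans, py cis; Br cis, py trans; Br cis, py cis (3 arrangements, 2 chiral).
Of these, 2 lack any improper symmetry element and so occur as enantiomeric pairs, giving 6 + 2 = 8 stereoisomers in total.

2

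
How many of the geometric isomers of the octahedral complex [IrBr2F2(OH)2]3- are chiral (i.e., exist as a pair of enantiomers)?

1

In an octahedral complex each vertex has one trans partner and four cis neighbours.
Working through the distinct placements yields 5 geometric isomers: Br trans, F trans, OH trans; Br trans, F cis, OH cis; Br cis, F cis, OH trans; Br cis, F cis, OH cis (chiral); Br cis, F trans, OH cis.
One of these lacks any improper symmetry element and so occurs as an enantiomeric pair, giving 5 + 1 = 6 stereoisomers in total.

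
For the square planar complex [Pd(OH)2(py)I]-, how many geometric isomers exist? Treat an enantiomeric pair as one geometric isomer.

2

In a square planar complex each vertex has one trans partner and two cis neighbours.
The distinct arrangements are (2 in all): OH cis; OH trans.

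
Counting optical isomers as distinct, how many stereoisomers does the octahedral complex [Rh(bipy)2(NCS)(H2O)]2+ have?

In an octahedral complex each vertex has one trans partner and four cis neighbours.
Each bipy is bidentate and must span two cis positions.
Systematic placement gives 2 geometric isomers: NCS and H2O mutually trans; NCS and H2O mutually cis (chiral).
One of these lacks any improper symmetry element and so occurs as an enantiomeric pair, giving 2 + 1 = 3 stereoisomers in total.

3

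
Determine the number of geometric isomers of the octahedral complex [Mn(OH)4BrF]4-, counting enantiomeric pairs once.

Working through the distinct placements yields 2 geometric isomers: Br and F mutually trans; Br and F mutually cis.

2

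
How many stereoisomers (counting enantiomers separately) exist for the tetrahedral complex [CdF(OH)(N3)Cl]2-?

Only one geometric arrangement is possible; it has no improper symmetry element, so it exists as a pair of enantiomers (2 stereoisomers).

2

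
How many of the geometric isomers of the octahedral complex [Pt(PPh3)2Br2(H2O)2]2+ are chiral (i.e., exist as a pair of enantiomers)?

1

The six octahedral sites form three mutually perpendicular trans pairs.
The distinct arrangements are (5 in all): PPh3 trans, Br trans, H2O trans; PPh3 cis, Br trans, H2O cis; PPh3 trans, Br cis, H2O cis; PPh3 cis, Br cis, H2O cis (chiral); PPh3 cis, Br cis, H2O trans.
One of these lacks any improper symmetry element and so occurs as an enantiomeric pair, giving 5 + 1 = 6 stereoisomers in total.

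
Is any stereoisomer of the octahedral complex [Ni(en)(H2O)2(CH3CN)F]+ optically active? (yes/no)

An octahedron has six vertices in three trans pairs; every non-trans pair is cis.
Each en is bidentate and must span two cis positions.
Systematic placement gives 4 geometric isomers: H2O cis (3 arrangements, 2 chiral); H2O trans.
Of these, 2 lack any improper symmetry element and so occur as enantiomeric pairs, giving 4 + 2 = 6 stereoisomers in total.

yes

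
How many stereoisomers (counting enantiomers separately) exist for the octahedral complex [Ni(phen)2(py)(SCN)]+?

In an octahedral complex each vertex has one trans partner and four cis neighbours.
Each phen is bidentate and must span two cis positions.
Systematic placement gives 2 geometric isomers: py and SCN mutually cis (chiral); py and SCN mutually trans.
One of these lacks any improper symmetry element and so occurs as an enantiomeric pair, giving 2 + 1 = 3 stereoisomers in total.

3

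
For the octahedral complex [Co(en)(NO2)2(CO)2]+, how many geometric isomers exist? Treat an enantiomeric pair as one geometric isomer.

3

Each en is bidentate and must span two cis positions.
Systematic placement gives 3 geometric isomers: NO2 cis, CO trans; NO2 cis, CO cis (chiral); NO2 trans, CO cis.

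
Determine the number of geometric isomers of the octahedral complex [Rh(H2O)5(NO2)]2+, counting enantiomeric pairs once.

An octahedron has six vertices in three trans pairs; every non-trans pair is cis.
Only one geometric arrangement is possible.

1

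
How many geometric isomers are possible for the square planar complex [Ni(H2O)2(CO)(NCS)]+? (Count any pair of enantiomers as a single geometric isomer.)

A square has two trans pairs of vertices; adjacent vertices are cis.
Systematic placement gives 2 geometric isomers: H2O cis; H2O trans.

2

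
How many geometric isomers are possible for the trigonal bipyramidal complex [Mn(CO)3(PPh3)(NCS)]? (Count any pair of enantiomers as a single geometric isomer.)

A trigonal bipyramid has two axial and three equatorial sites, which are chemically inequivalent.
There are 4 geometric isomers: PPh3 equatorial, NCS equatorial; PPh3 equatorial, NCS axial; PPh3 axial, NCS equatorial; PPh3 axial, NCS axial.

4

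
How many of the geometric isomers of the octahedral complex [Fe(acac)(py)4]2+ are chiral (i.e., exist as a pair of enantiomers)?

0

An octahedron has six vertices in three trans pairs; every non-trans pair is cis.
Each acac is bidentate and must span two cis positions.
Only one geometric arrangement is possible.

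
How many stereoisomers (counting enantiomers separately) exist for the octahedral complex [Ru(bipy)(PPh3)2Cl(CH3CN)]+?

An octahedron has six vertices in three trans pairs; every non-trans pair is cis.
Each bipy is bidentate and must span two cis positions.
Working through the distinct placements yields 4 geometric isomers: PPh3 cis (3 arrangements, 2 chiral); PPh3 trans.
Of these, 2 lack any improper symmetry element and so occur as enantiomeric pairs, giving 4 + 2 = 6 stereoisomers in total.

6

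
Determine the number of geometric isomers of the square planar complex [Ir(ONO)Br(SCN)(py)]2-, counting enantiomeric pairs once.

A square has two trans pairs of vertices; adjacent vertices are cis.
Systematic placement gives 3 geometric isomers: (Br/SCN trans, ONO/py trans); (Br/py trans, ONO/SCN trans); (Br/ONO trans, SCN/py trans).

3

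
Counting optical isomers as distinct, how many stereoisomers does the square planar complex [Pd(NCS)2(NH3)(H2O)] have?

A square has two trans pairs of vertices; adjacent vertices are cis.
The distinct arrangements are (2 in all): NCS cis; NCS trans.
Each arrangement has an internal mirror plane or centre of symmetry, so none is chiral.

2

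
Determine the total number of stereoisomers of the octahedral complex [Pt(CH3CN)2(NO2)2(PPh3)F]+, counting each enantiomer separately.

The six octahedral sites form three mutually perpendicular trans pairs.
The distinct arrangements are (6 in all): CH3CN trans, NO2 cis; CH3CN trans, NO2 trans; CH3CN cis, NO2 cis (3 arrangements, 2 chiral); CH3CN cis, NO2 trans.
Of these, 2 lack any improper symmetry element and so occur as enantiomeric pairs, giving 6 + 2 = 8 stereoisomers in total.

8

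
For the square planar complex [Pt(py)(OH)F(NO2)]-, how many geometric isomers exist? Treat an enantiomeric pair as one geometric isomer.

3

There are 3 geometric isomers: (F/OH trans, NO2/py trans); (F/py trans, NO2/OH trans); (F/NO2 trans, OH/py trans).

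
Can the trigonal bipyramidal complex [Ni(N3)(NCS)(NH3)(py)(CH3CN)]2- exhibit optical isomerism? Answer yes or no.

In a trigonal bipyramid the two axial positions differ from the three equatorial ones.
Placing the ligands in turn and identifying arrangements related by rotation or reflection leaves 10 distinct geometric isomers.
Of these, 10 lack any improper symmetry element and so occur as enantiomeric pairs, giving 10 + 10 = 20 stereoisomers in total.

yes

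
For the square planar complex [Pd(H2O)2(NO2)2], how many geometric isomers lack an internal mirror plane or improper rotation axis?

0

In a square planar complex each vertex has one trans partner and two cis neighbours.
Systematic placement gives 2 geometric isomers: H2O cis; H2O trans.
Each arrangement has an internal mirror plane or centre of symmetry, so none is chiral.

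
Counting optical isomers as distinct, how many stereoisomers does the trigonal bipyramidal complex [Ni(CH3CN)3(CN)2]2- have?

3

In a trigonal bipyramid the two axial positions differ from the three equatorial ones.
Systematic placement gives 3 geometric isomers: CN both equatorial; CN one axial, one equatorial; CN both axial.
Each arrangement has an internal mirror plane or centre of symmetry, so none is chiral.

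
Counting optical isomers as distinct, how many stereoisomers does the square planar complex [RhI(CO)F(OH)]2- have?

Systematic placement gives 3 geometric isomers: (CO/I trans, F/OH trans); (CO/OH trans, F/I trans); (CO/F trans, I/OH trans).
Each arrangement has an internal mirror plane or centre of symmetry, so none is chiral.

3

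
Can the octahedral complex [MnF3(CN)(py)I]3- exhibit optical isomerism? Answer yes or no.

yes

There are 4 geometric isomers: F mer (3 arrangements); F fac (chiral).
One of these lacks any improper symmetry element and so occurs as an enantiomeric pair, giving 4 + 1 = 5 stereoisomers in total.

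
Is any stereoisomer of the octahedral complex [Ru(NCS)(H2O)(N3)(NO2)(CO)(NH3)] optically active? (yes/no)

In an octahedral complex each vertex has one trans partner and four cis neighbours.
Placing the ligands in turn and identifying arrangements related by rotation or reflection leaves 15 distinct geometric isomers.
Of these, 15 lack any improper symmetry element and so occur as enantiomeric pairs, giving 15 + 15 = 30 stereoisomers in total.

yes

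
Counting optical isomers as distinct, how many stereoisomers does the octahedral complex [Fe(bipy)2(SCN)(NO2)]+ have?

Each bipy is bidentate and must span two cis positions.
Systematic placement gives 2 geometric isomers: SCN and NO2 mutually trans; SCN and NO2 mutually cis (chiral).
One of these lacks any improper symmetry element and so occurs as an enantiomeric pair, giving 2 + 1 = 3 stereoisomers in total.

3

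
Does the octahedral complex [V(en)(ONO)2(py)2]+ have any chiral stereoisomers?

yes

The six octahedral sites form three mutually perpendicular trans pairs.
Each en is bidentate and must span two cis positions.
The distinct arrangements are (3 in all): ONO trans, py cis; ONO cis, py trans; ONO cis, py cis (chiral).
One of these lacks any improper symmetry element and so occurs as an enantiomeric pair, giving 3 + 1 = 4 stereoisomers in total.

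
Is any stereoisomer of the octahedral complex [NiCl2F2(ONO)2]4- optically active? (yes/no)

An octahedron has six vertices in three trans pairs; every non-trans pair is cis.
Working through the distinct placements yields 5 geometric isomers: Cl trans, F trans, ONO trans; Cl trans, F cis, ONO cis; Cl cis, F cis, ONO trans; Cl cis, F cis, ONO cis (chiral); Cl cis, F trans, ONO cis.
One of these lacks any improper symmetry element and so occurs as an enantiomeric pair, giving 5 + 1 = 6 stereoisomers in total.

yes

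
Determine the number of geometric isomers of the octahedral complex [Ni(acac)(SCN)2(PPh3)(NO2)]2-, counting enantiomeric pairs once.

The six octahedral sites form three mutually perpendicular trans pairs.
Each acac is bidentate and must span two cis positions.
The distinct arrangements are (4 in all): SCN cis (3 arrangements, 2 chiral); SCN trans.

4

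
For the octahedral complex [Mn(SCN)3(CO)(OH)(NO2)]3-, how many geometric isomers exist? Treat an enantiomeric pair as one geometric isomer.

There are 4 geometric isomers: SCN mer (3 arrangements); SCN fac (chiral).

4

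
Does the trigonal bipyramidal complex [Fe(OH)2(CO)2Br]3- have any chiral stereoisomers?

yes

Placing the ligands in turn and identifying arrangements related by rotation or reflection leaves 5 distinct geometric isomers.
One of these lacks any improper symmetry element and so occurs as an enantiomeric pair, giving 5 + 1 = 6 stereoisomers in total.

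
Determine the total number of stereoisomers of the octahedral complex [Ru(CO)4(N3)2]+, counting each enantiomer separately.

Working through the distinct placements yields 2 geometric isomers: N3 trans; N3 cis.
Each arrangement has an internal mirror plane or centre of symmetry, so none is chiral.

2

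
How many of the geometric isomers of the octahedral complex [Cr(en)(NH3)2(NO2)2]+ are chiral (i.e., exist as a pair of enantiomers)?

An octahedron has six vertices in three trans pairs; every non-trans pair is cis.
Each en is bidentate and must span two cis positions.
There are 3 geometric isomers: NH3 trans, NO2 cis; NH3 cis, NO2 cis (chiral); NH3 cis, NO2 trans.
One of these lacks any improper symmetry element and so occurs as an enantiomeric pair, giving 3 + 1 = 4 stereoisomers in total.

1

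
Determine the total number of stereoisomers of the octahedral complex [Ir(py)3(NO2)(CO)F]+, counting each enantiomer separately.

5

The six octahedral sites form three mutually perpendicular trans pairs.
There are 4 geometric isomers: py mer (3 arrangements); py fac (chiral).
One of these lacks any improper symmetry element and so occurs as an enantiomeric pair, giving 4 + 1 = 5 stereoisomers in total.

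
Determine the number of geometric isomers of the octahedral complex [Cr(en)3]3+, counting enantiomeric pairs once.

1

An octahedron has six vertices in three trans pairs; every non-trans pair is cis.
Each en is bidentate and must span two cis positions.
Only one geometric arrangement is possible; it has no improper symmetry element, so it exists as a pair of enantiomers (2 stereoisomers).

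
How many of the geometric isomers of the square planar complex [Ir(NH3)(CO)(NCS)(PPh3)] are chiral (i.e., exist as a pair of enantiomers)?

0

In a square planar complex each vertex has one trans partner and two cis neighbours.
The distinct arrangements are (3 in all): (CO/NH3 trans, NCS/PPh3 trans); (CO/PPh3 trans, NCS/NH3 trans); (CO/NCS trans, NH3/PPh3 trans).
Each arrangement has an internal mirror plane or centre of symmetry, so none is chiral.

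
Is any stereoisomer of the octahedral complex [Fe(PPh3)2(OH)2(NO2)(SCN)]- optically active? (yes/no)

In an octahedral complex each vertex has one trans partner and four cis neighbours.
There are 6 geometric isomers: PPh3 cis, OH cis (3 arrangements, 2 chiral); PPh3 trans, OH cis; PPh3 cis, OH trans; PPh3 trans, OH trans.
Of these, 2 lack any improper symmetry element and so occur as enantiomeric pairs, giving 6 + 2 = 8 stereoisomers in total.

yes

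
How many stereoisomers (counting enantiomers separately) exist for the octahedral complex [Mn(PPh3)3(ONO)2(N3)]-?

3

The six octahedral sites form three mutually perpendicular trans pairs.
There are 3 geometric isomers: PPh3 mer, ONO cis; PPh3 mer, ONO trans; PPh3 fac, ONO cis.
Each arrangement has an internal mirror plane or centre of symmetry, so none is chiral.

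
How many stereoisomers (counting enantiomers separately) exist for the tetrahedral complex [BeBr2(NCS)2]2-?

1

All four vertices of a tetrahedron are equivalent and mutually adjacent, so cis/trans isomerism cannot arise.
Only one geometric arrangement is possible.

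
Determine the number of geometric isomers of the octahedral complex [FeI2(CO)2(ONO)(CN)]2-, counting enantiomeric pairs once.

6

The six octahedral sites form three mutually perpendicular trans pairs.
Working through the distinct placements yields 6 geometric isomers: I cis, CO cis (3 arrangements, 2 chiral); I trans, CO cis; I cis, CO trans; I trans, CO trans.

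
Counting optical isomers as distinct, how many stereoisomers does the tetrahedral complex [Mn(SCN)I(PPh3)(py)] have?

2

All four vertices of a tetrahedron are equivalent and mutually adjacent, so cis/trans isomerism cannot arise.
Only one geometric arrangement is possible; it has no improper symmetry element, so it exists as a pair of enantiomers (2 stereoisomers).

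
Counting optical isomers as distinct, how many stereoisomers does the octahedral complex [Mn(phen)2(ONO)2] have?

3

The six octahedral sites form three mutually perpendicular trans pairs.
Each phen is bidentate and must span two cis positions.
Systematic placement gives 2 geometric isomers: ONO trans; ONO cis (chiral).
One of these lacks any improper symmetry element and so occurs as an enantiomeric pair, giving 2 + 1 = 3 stereoisomers in total.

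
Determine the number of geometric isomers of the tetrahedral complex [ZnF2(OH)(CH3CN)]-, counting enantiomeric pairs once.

In a tetrahedral complex all four positions are equivalent and every pair of ligands is adjacent — there is no cis/trans distinction.
Only one geometric arrangement is possible.

1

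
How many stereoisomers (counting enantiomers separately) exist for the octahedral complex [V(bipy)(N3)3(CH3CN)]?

An octahedron has six vertices in three trans pairs; every non-trans pair is cis.
Each bipy is bidentate and must span two cis positions.
There are 2 geometric isomers: N3 fac; N3 mer.
Each arrangement has an internal mirror plane or centre of symmetry, so none is chiral.

2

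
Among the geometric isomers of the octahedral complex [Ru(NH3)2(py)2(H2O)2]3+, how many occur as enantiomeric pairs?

1

In an octahedral complex each vertex has one trans partner and four cis neighbours.
Systematic placement gives 5 geometric isomers: NH3 trans, py trans, H2O trans; NH3 cis, py cis, H2O trans; NH3 cis, py trans, H2O cis; NH3 cis, py cis, H2O cis (chiral); NH3 trans, py cis, H2O cis.
One of these lacks any improper symmetry element and so occurs as an enantiomeric pair, giving 5 + 1 = 6 stereoisomers in total.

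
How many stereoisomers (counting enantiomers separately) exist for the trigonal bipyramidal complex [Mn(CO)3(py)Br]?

4

A trigonal bipyramid has two axial and three equatorial sites, which are chemically inequivalent.
Working through the distinct placements yields 4 geometric isomers: py equatorial, Br axial; py axial, Br axial; py equatorial, Br equatorial; py axial, Br equatorial.
Each arrangement has an internal mirror plane or centre of symmetry, so none is chiral.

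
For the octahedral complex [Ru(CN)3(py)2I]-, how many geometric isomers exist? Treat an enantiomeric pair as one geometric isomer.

In an octahedral complex each vertex has one trans partner and four cis neighbours.
The distinct arrangements are (3 in all): CN mer, py trans; CN mer, py cis; CN fac, py cis.

3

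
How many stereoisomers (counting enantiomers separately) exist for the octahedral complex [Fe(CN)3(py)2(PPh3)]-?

In an octahedral complex each vertex has one trans partner and four cis neighbours.
The distinct arrangements are (3 in all): CN mer, py trans; CN mer, py cis; CN fac, py cis.
Each arrangement has an internal mirror plane or centre of symmetry, so none is chiral.

3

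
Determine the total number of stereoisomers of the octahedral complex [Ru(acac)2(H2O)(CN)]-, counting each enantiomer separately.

In an octahedral complex each vertex has one trans partner and four cis neighbours.
Each acac is bidentate and must span two cis positions.
Working through the distinct placements yields 2 geometric isomers: H2O and CN mutually trans; H2O and CN mutually cis (chiral).
One of these lacks any improper symmetry element and so occurs as an enantiomeric pair, giving 2 + 1 = 3 stereoisomers in total.

3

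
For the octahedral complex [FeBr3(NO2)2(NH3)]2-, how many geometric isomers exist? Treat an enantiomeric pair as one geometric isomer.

The six octahedral sites form three mutually perpendicular trans pairs.
The distinct arrangements are (3 in all): Br mer, NO2 trans; Br mer, NO2 cis; Br fac, NO2 cis.

3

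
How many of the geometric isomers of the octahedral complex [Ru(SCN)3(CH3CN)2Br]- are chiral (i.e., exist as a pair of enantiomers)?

In an octahedral complex each vertex has one trans partner and four cis neighbours.
There are 3 geometric isomers: SCN mer, CH3CN cis; SCN mer, CH3CN trans; SCN fac, CH3CN cis.
Each arrangement has an internal mirror plane or centre of symmetry, so none is chiral.

0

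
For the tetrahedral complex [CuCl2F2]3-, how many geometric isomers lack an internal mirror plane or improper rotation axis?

0

All four vertices of a tetrahedron are equivalent and mutually adjacent, so cis/trans isomerism cannot arise.
Only one geometric arrangement is possible.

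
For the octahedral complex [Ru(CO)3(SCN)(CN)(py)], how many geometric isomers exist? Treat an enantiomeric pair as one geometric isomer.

4

In an octahedral complex each vertex has one trans partner and four cis neighbours.
Systematic placement gives 4 geometric isomers: CO mer (3 arrangements); CO fac (chiral).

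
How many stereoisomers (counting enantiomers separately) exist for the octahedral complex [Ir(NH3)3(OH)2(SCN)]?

3

The six octahedral sites form three mutually perpendicular trans pairs.
Working through the distinct placements yields 3 geometric isomers: NH3 mer, OH cis; NH3 mer, OH trans; NH3 fac, OH cis.
Each arrangement has an internal mirror plane or centre of symmetry, so none is chiral.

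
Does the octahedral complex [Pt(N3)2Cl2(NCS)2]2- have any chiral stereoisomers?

yes

An octahedron has six vertices in three trans pairs; every non-trans pair is cis.
Systematic placement gives 5 geometric isomers: N3 trans, Cl trans, NCS trans; N3 cis, Cl trans, NCS cis; N3 cis, Cl cis, NCS trans; N3 cis, Cl cis, NCS cis (chiral); N3 trans, Cl cis, NCS cis.
One of these lacks any improper symmetry element and so occurs as an enantiomeric pair, giving 5 + 1 = 6 stereoisomers in total.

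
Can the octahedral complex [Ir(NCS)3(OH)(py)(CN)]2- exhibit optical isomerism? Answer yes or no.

An octahedron has six vertices in three trans pairs; every non-trans pair is cis.
Systematic placement gives 4 geometric isomers: NCS mer (3 arrangements); NCS fac (chiral).
One of these lacks any improper symmetry element and so occurs as an enantiomeric pair, giving 4 + 1 = 5 stereoisomers in total.

yes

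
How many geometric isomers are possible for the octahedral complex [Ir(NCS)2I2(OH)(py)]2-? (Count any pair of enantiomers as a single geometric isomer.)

6

An octahedron has six vertices in three trans pairs; every non-trans pair is cis.
Working through the distinct placements yields 6 geometric isomers: NCS trans, I trans; NCS cis, I trans; NCS cis, I cis (3 arrangements, 2 chiral); NCS trans, I cis.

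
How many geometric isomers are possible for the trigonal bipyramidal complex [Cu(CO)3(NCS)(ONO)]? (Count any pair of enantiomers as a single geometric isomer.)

4

In a trigonal bipyramid the two axial positions differ from the three equatorial ones.
The distinct arrangements are (4 in all): NCS equatorial, ONO equatorial; NCS axial, ONO equatorial; NCS equatorial, ONO axial; NCS axial, ONO axial.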